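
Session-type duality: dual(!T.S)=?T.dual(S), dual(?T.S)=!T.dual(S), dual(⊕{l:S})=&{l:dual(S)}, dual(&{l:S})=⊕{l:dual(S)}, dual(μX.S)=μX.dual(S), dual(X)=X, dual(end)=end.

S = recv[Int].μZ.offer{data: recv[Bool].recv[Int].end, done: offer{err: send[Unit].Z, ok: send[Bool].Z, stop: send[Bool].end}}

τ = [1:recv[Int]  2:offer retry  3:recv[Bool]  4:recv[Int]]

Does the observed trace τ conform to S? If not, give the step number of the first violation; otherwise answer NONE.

step 1: recv[Int]  ✓  state: μZ.…
step 2: got offer retry, protocol expects offer data or offer done  ✗

2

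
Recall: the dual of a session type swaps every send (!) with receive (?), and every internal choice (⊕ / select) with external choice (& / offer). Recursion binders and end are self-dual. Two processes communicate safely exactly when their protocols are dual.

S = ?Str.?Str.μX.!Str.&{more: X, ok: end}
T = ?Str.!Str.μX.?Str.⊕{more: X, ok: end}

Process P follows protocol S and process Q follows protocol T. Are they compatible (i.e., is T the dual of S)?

?Str vs ?Str  ✗ same direction on both sides — not dual

NO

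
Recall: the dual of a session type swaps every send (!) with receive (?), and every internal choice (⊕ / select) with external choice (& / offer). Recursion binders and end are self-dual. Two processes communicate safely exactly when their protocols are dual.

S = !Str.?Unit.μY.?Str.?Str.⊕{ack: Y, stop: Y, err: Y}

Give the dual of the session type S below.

?Str.!Unit.μY.!Str.!Str.&{ack: Y, stop: Y, err: Y}

!Str = ?Str
  ?Unit = !Unit
    μY = μY  (binder kept)
      ?Str = !Str
        ?Str = !Str
          ⊕{ack,stop,err} = &{ack,stop,err}  (⊕→&)
            [ack]
              dual(Y) = Y
            [stop]
              dual(Y) = Y
            [err]
              dual(Y) = Y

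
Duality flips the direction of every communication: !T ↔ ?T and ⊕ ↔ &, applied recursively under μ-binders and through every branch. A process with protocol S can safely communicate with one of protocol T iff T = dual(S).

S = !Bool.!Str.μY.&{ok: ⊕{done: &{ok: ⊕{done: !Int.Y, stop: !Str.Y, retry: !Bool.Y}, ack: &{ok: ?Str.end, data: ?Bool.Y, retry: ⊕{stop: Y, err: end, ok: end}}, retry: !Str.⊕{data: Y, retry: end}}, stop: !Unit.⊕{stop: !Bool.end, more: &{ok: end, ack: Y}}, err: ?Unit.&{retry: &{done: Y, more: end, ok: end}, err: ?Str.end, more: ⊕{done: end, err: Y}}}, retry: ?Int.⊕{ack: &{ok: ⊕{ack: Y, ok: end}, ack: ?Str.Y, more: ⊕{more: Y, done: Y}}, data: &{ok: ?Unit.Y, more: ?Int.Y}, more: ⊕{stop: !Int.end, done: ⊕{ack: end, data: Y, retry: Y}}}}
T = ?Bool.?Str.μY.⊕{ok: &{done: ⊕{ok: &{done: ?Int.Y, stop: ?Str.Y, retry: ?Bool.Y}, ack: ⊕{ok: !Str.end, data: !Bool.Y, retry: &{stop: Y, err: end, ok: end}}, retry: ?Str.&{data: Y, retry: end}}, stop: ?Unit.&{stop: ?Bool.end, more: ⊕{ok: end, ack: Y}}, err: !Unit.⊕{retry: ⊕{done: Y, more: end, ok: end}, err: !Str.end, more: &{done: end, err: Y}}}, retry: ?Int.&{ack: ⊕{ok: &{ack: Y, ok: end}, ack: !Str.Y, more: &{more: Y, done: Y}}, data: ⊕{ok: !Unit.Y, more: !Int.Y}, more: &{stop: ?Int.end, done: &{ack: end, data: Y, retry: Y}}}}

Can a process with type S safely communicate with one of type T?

!Bool ‖ ?Bool  match
  !Str ‖ ?Str  match
    μY ‖ μY  match (rec unchanged)
      &{ok,retry} ‖ ⊕{ok,retry}  match label sets agree
        [ok]
          ⊕{done,stop,err} ‖ &{done,stop,err}  match label sets agree
            [done]
              &{ok,ack,retry} ‖ ⊕{ok,ack,retry}  match label sets agree
                [ok]
                  ⊕{done,stop,retry} ‖ &{done,stop,retry}  match label sets agree
                    [done]
                      !Int ‖ ?Int  match
                        Y ‖ Y  match
                    [stop]
                      !Str ‖ ?Str  match
                        Y ‖ Y  match
                    [retry]
                      !Bool ‖ ?Bool  match
                        Y ‖ Y  match
                [ack]
                  &{ok,data,retry} ‖ ⊕{ok,data,retry}  match label sets agree
                    [ok]
                      ?Str ‖ !Str  match
                        end ‖ end  match
                    [data]
                      ?Bool ‖ !Bool  match
                        Y ‖ Y  match
                    [retry]
                      ⊕{stop,err,ok} ‖ &{stop,err,ok}  match label sets agree
                        [stop]
                          Y ‖ Y  match
                        [err]
                          end ‖ end  match
                        [ok]
                          end ‖ end  match
                [retry]
                  !Str ‖ ?Str  match
                    ⊕{data,retry} ‖ &{data,retry}  match label sets agree
                      [data]
                        Y ‖ Y  match
                      [retry]
                        end ‖ end  match
            [stop]
              !Unit ‖ ?Unit  match
                ⊕{stop,more} ‖ &{stop,more}  match label sets agree
                  [stop]
                    !Bool ‖ ?Bool  match
                      end ‖ end  match
                  [more]
                    &{ok,ack} ‖ ⊕{ok,ack}  match label sets agree
                      [ok]
                        end ‖ end  match
                      [ack]
                        Y ‖ Y  match
            [err]
              ?Unit ‖ !Unit  match
                &{retry,err,more} ‖ ⊕{retry,err,more}  match label sets agree
                  [retry]
                    &{done,more,ok} ‖ ⊕{done,more,ok}  match label sets agree
                      [done]
                        Y ‖ Y  match
                      [more]
                        end ‖ end  match
                      [ok]
                        end ‖ end  match
                  [err]
                    ?Str ‖ !Str  match
                      end ‖ end  match
                  [more]
                    ⊕{done,err} ‖ &{done,err}  match label sets agree
                      [done]
                        end ‖ end  match
                      [err]
                        Y ‖ Y  match
        [retry]
          ?Int ‖ ?Int  ✗ same direction on both sides — not dual

NO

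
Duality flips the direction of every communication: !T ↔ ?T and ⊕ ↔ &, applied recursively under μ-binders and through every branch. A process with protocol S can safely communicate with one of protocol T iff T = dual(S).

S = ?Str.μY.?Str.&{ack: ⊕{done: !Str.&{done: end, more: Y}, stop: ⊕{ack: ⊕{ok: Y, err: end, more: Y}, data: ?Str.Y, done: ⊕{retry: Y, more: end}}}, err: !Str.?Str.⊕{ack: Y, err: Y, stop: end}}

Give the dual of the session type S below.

?Str → !Str
  μY → μY  (binder kept)
    ?Str → !Str
      &{ack,err} → ⊕{ack,err}  (&→⊕)
        case ack:
          ⊕{done,stop} → &{done,stop}  (select→offer)
            case done:
              !Str → ?Str
                &{done,more} → ⊕{done,more}  (&→⊕)
                  case done:
                    end self-dual
                  case more:
                    Y self-dual
            case stop:
              ⊕{ack,data,done} → &{ack,data,done}  (select→offer)
                case ack:
                  ⊕{ok,err,more} → &{ok,err,more}  (select→offer)
                    case ok:
                      Y self-dual
                    case err:
                      end self-dual
                    case more:
                      Y self-dual
                case data:
                  ?Str → !Str
                    Y self-dual
                case done:
                  ⊕{retry,more} → &{retry,more}  (select→offer)
                    case retry:
                      Y self-dual
                    case more:
                      end self-dual
        case err:
          !Str → ?Str
            ?Str → !Str
              ⊕{ack,err,stop} → &{ack,err,stop}  (select→offer)
                case ack:
                  Y self-dual
                case err:
                  Y self-dual
                case stop:
                  end self-dual

!Str.μY.!Str.⊕{ack: &{done: ?Str.⊕{done: end, more: Y}, stop: &{ack: &{ok: Y, err: end, more: Y}, data: !Str.Y, done: &{retry: Y, more: end}}}, err: ?Str.!Str.&{ack: Y, err: Y, stop: end}}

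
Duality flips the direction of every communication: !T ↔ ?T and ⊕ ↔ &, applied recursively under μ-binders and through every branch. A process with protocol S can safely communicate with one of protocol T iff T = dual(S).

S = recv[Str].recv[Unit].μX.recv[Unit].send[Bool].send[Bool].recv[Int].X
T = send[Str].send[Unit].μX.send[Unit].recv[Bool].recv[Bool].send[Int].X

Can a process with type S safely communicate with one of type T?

YES

recv[Str] ‖ send[Str]  match
  recv[Unit] ‖ send[Unit]  match
    μX ‖ μX  match (rec unchanged)
      recv[Unit] ‖ send[Unit]  match
        send[Bool] ‖ recv[Bool]  match
          send[Bool] ‖ recv[Bool]  match
            recv[Int] ‖ send[Int]  match
              X ‖ X  match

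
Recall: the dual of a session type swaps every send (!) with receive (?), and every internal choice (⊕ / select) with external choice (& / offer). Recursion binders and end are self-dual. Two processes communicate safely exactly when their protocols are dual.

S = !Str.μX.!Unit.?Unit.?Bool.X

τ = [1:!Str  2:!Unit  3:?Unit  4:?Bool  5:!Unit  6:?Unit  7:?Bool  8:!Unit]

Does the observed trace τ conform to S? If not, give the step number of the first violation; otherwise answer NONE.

NONE

[1] !Str  ok  cont: μX.…
[2] !Unit  ok  cont: ?Unit.?Bool.μX.…
[3] ?Unit  ok  cont: ?Bool.μX.…
[4] ?Bool  ok  cont: μX.…
[5] !Unit  ok  cont: ?Unit.?Bool.μX.…
[6] ?Unit  ok  cont: ?Bool.μX.…
[7] ?Bool  ok  cont: μX.…
[8] !Unit  ok  cont: ?Unit.?Bool.μX.…
trace exhausted — no violation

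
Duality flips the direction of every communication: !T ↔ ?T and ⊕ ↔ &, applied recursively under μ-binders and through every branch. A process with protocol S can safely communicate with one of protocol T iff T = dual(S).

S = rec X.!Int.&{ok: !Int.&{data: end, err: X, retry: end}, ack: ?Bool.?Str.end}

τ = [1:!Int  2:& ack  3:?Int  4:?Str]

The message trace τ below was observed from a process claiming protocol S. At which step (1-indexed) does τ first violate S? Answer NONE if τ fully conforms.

[1] !Int  ok  cont: &{ok: !Int.&{data: end, err: rec X.…, retry: end}, ack: ?Bool.?Str.end}
[2] & ack  ok  cont: ?Bool.?Str.end
[3] got ?Int, protocol expects ?Bool  ✗

3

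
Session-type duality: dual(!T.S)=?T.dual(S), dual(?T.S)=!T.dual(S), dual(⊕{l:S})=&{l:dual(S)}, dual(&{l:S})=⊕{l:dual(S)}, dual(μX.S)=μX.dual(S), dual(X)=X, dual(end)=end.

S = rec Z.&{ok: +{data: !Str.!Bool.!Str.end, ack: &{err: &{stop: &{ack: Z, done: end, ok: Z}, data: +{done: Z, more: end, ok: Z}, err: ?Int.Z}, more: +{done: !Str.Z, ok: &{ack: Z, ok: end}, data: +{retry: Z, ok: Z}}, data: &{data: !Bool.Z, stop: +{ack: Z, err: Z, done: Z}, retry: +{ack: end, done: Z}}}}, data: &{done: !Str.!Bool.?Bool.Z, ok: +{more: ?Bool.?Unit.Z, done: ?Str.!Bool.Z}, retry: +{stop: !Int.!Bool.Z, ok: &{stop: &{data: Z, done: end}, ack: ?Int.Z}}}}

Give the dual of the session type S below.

rec Z ↦ rec Z  (rec unchanged)
  &{ok,data} ↦ +{ok,data}  (external→internal)
    • ok:
      +{data,ack} ↦ &{data,ack}  (internal→external)
        • data:
          !Str ↦ ?Str
            !Bool ↦ ?Bool
              !Str ↦ ?Str
                dual(end) = end
        • ack:
          &{err,more,data} ↦ +{err,more,data}  (external→internal)
            • err:
              &{stop,data,err} ↦ +{stop,data,err}  (external→internal)
                • stop:
                  &{ack,done,ok} ↦ +{ack,done,ok}  (external→internal)
                    • ack:
                      dual(Z) = Z
                    • done:
                      dual(end) = end
                    • ok:
                      dual(Z) = Z
                • data:
                  +{done,more,ok} ↦ &{done,more,ok}  (internal→external)
                    • done:
                      dual(Z) = Z
                    • more:
                      dual(end) = end
                    • ok:
                      dual(Z) = Z
                • err:
                  ?Int ↦ !Int
                    dual(Z) = Z
            • more:
              +{done,ok,data} ↦ &{done,ok,data}  (internal→external)
                • done:
                  !Str ↦ ?Str
                    dual(Z) = Z
                • ok:
                  &{ack,ok} ↦ +{ack,ok}  (external→internal)
                    • ack:
                      dual(Z) = Z
                    • ok:
                      dual(end) = end
                • data:
                  +{retry,ok} ↦ &{retry,ok}  (internal→external)
                    • retry:
                      dual(Z) = Z
                    • ok:
                      dual(Z) = Z
            • data:
              &{data,stop,retry} ↦ +{data,stop,retry}  (external→internal)
                • data:
                  !Bool ↦ ?Bool
                    dual(Z) = Z
                • stop:
                  +{ack,err,done} ↦ &{ack,err,done}  (internal→external)
                    • ack:
                      dual(Z) = Z
                    • err:
                      dual(Z) = Z
                    • done:
                      dual(Z) = Z
                • retry:
                  +{ack,done} ↦ &{ack,done}  (internal→external)
                    • ack:
                      dual(end) = end
                    • done:
                      dual(Z) = Z
    • data:
      &{done,ok,retry} ↦ +{done,ok,retry}  (external→internal)
        • done:
          !Str ↦ ?Str
            !Bool ↦ ?Bool
              ?Bool ↦ !Bool
                dual(Z) = Z
        • ok:
          +{more,done} ↦ &{more,done}  (internal→external)
            • more:
              ?Bool ↦ !Bool
                ?Unit ↦ !Unit
                  dual(Z) = Z
            • done:
              ?Str ↦ !Str
                !Bool ↦ ?Bool
                  dual(Z) = Z
        • retry:
          +{stop,ok} ↦ &{stop,ok}  (internal→external)
            • stop:
              !Int ↦ ?Int
                !Bool ↦ ?Bool
                  dual(Z) = Z
            • ok:
              &{stop,ack} ↦ +{stop,ack}  (external→internal)
                • stop:
                  &{data,done} ↦ +{data,done}  (external→internal)
                    • data:
                      dual(Z) = Z
                    • done:
                      dual(end) = end
                • ack:
                  ?Int ↦ !Int
                    dual(Z) = Z

rec Z.+{ok: &{data: ?Str.?Bool.?Str.end, ack: +{err: +{stop: +{ack: Z, done: end, ok: Z}, data: &{done: Z, more: end, ok: Z}, err: !Int.Z}, more: &{done: ?Str.Z, ok: +{ack: Z, ok: end}, data: &{retry: Z, ok: Z}}, data: +{data: ?Bool.Z, stop: &{ack: Z, err: Z, done: Z}, retry: &{ack: end, done: Z}}}}, data: +{done: ?Str.?Bool.!Bool.Z, ok: &{more: !Bool.!Unit.Z, done: !Str.?Bool.Z}, retry: &{stop: ?Int.?Bool.Z, ok: +{stop: +{data: Z, done: end}, ack: !Int.Z}}}}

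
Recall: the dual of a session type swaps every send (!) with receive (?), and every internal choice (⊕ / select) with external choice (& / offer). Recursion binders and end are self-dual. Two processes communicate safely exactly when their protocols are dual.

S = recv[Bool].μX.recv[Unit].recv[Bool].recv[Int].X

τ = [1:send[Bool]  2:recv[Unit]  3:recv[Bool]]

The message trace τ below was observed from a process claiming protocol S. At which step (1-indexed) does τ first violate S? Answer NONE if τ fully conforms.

@1 got send[Bool], protocol expects recv[Bool]  ✗

1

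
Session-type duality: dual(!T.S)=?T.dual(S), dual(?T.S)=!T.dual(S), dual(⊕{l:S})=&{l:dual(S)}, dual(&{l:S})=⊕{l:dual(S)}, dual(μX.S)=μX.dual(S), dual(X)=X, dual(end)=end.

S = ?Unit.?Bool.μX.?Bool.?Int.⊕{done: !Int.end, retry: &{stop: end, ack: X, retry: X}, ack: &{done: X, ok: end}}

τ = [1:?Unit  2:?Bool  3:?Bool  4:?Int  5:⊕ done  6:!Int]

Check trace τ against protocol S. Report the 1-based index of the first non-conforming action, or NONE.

step 1: ?Unit  ✓  state: ?Bool.μX.…
step 2: ?Bool  ✓  state: μX.…
step 3: ?Bool  ✓  state: ?Int.⊕{done: !Int.end, retry: &{stop: end, ack: μX.…, retry: μX.…}, ack: &{done: μX.…, ok: end}}
step 4: ?Int  ✓  state: ⊕{done: !Int.end, retry: &{stop: end, ack: μX.…, retry: μX.…}, ack: &{done: μX.…, ok: end}}
step 5: ⊕ done  ✓  state: !Int.end
step 6: !Int  ✓  state: end
τ conforms to S (length 6)

NONE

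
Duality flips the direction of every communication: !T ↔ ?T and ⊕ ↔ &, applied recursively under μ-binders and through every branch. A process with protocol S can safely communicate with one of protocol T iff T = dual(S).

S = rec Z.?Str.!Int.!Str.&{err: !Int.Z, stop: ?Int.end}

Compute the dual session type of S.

rec Z ↦ rec Z  (μ self-dual)
  ?Str ↦ !Str
    !Int ↦ ?Int
      !Str ↦ ?Str
        &{err,stop} ↦ +{err,stop}  (offer→select)
          [err]
            !Int ↦ ?Int
              Z ↦ Z
          [stop]
            ?Int ↦ !Int
              end ↦ end

rec Z.!Str.?Int.?Str.+{err: ?Int.Z, stop: !Int.end}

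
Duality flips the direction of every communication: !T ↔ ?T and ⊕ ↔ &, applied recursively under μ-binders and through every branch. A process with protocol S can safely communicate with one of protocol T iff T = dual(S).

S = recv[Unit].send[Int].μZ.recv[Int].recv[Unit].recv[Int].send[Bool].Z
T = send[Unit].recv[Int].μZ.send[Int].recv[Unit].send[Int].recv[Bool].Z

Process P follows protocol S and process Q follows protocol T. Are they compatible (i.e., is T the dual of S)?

NO

recv[Unit] | send[Unit]  ✓
  send[Int] | recv[Int]  ✓
    μZ | μZ  ✓ (μ self-dual)
      recv[Int] | send[Int]  ✓
        recv[Unit] | recv[Unit]  ✗ same direction on both sides — not dual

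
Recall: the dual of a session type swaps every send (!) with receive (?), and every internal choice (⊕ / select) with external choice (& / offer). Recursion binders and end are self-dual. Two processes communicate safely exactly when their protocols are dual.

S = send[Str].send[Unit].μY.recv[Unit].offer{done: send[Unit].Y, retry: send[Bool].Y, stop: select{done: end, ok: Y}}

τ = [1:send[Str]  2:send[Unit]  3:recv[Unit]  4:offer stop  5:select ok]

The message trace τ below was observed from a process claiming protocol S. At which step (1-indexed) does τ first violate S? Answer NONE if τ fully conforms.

[1] send[Str]  ✓  residual = send[Unit].μY.…
[2] send[Unit]  ✓  residual = μY.…
[3] recv[Unit]  ✓  residual = offer{done: send[Unit].μY.…, retry: send[Bool].μY.…, stop: select{done: end, ok: μY.…}}
[4] offer stop  ✓  residual = select{done: end, ok: μY.…}
[5] select ok  ✓  residual = μY.…
τ conforms to S (length 5)

NONE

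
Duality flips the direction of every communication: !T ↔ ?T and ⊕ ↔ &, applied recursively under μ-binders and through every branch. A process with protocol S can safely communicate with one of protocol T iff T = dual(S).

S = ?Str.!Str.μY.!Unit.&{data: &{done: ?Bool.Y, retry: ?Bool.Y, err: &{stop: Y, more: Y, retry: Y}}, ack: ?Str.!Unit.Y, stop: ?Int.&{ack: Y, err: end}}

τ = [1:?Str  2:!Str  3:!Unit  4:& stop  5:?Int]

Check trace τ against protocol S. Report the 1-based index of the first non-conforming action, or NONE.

@1 ?Str  ok  cont: !Str.μY.…
@2 !Str  ok  cont: μY.…
@3 !Unit  ok  cont: &{data: &{done: ?Bool.μY.…, retry: ?Bool.μY.…, err: &{stop: μY.…, more: μY.…, retry: μY.…}}, ack: ?Str.!Unit.μY.…, stop: ?Int.&{ack: μY.…, err: end}}
@4 & stop  ok  cont: ?Int.&{ack: μY.…, err: end}
@5 ?Int  ok  cont: &{ack: μY.…, err: end}
τ conforms to S (length 5)

NONE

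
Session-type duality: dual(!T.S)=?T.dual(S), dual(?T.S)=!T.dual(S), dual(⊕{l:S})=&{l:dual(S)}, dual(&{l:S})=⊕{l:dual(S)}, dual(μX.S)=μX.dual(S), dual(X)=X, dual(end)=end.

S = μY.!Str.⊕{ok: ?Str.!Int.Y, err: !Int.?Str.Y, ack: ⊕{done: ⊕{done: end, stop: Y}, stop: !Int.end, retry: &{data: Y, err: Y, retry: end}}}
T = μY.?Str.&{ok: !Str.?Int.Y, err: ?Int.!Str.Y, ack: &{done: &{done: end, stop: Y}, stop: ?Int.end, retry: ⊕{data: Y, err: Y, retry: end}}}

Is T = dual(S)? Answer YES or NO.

YES

μY | μY  ok (rec unchanged)
  !Str | ?Str  ok
    ⊕{ok,err,ack} | &{ok,err,ack}  ok same labels
      • ok:
        ?Str | !Str  ok
          !Int | ?Int  ok
            Y | Y  ok
      • err:
        !Int | ?Int  ok
          ?Str | !Str  ok
            Y | Y  ok
      • ack:
        ⊕{done,stop,retry} | &{done,stop,retry}  ok same labels
          • done:
            ⊕{done,stop} | &{done,stop}  ok same labels
              • done:
                end | end  ok
              • stop:
                Y | Y  ok
          • stop:
            !Int | ?Int  ok
              end | end  ok
          • retry:
            &{data,err,retry} | ⊕{data,err,retry}  ok same labels
              • data:
                Y | Y  ok
              • err:
                Y | Y  ok
              • retry:
                end | end  ok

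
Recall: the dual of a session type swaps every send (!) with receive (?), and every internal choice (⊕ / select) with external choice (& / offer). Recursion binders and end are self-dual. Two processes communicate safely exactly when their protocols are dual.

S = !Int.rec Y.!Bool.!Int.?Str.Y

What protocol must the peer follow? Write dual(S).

?Int.rec Y.?Bool.?Int.!Str.Y

!Int = ?Int
  rec Y = rec Y  (μ self-dual)
    !Bool = ?Bool
      !Int = ?Int
        ?Str = !Str
          Y ↦ Y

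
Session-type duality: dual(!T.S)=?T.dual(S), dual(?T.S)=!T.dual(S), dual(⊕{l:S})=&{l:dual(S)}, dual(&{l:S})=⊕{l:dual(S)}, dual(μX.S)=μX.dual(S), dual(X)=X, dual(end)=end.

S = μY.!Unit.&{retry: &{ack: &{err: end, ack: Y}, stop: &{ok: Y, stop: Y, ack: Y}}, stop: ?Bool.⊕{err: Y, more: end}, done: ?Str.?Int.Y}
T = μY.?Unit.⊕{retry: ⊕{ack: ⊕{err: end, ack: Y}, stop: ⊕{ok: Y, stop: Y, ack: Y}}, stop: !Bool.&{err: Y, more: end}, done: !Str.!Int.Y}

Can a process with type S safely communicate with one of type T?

YES

μY | μY  ok (binder kept)
  !Unit | ?Unit  ok
    &{retry,stop,done} | ⊕{retry,stop,done}  ok labels match
      case retry:
        &{ack,stop} | ⊕{ack,stop}  ok labels match
          case ack:
            &{err,ack} | ⊕{err,ack}  ok labels match
              case err:
                end | end  ok
              case ack:
                Y | Y  ok
          case stop:
            &{ok,stop,ack} | ⊕{ok,stop,ack}  ok labels match
              case ok:
                Y | Y  ok
              case stop:
                Y | Y  ok
              case ack:
                Y | Y  ok
      case stop:
        ?Bool | !Bool  ok
          ⊕{err,more} | &{err,more}  ok labels match
            case err:
              Y | Y  ok
            case more:
              end | end  ok
      case done:
        ?Str | !Str  ok
          ?Int | !Int  ok
            Y | Y  ok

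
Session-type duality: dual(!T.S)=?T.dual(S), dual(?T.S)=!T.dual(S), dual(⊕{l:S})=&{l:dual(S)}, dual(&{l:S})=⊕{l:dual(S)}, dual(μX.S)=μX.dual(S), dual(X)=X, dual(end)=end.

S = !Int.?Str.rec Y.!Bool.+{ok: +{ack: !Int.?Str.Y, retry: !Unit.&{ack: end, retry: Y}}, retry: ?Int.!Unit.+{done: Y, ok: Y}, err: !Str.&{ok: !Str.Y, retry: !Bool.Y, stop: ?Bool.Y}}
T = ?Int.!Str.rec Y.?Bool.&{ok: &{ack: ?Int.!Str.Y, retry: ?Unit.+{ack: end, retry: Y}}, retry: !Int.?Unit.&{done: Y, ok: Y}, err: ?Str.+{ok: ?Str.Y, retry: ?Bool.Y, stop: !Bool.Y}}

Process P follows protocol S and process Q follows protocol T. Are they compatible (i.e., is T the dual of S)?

YES

!Int vs ?Int  ✓
  ?Str vs !Str  ✓
    rec Y vs rec Y  ✓ (binder kept)
      !Bool vs ?Bool  ✓
        +{ok,retry,err} vs &{ok,retry,err}  ✓ same labels
          • ok:
            +{ack,retry} vs &{ack,retry}  ✓ same labels
              • ack:
                !Int vs ?Int  ✓
                  ?Str vs !Str  ✓
                    Y vs Y  ✓
              • retry:
                !Unit vs ?Unit  ✓
                  &{ack,retry} vs +{ack,retry}  ✓ same labels
                    • ack:
                      end vs end  ✓
                    • retry:
                      Y vs Y  ✓
          • retry:
            ?Int vs !Int  ✓
              !Unit vs ?Unit  ✓
                +{done,ok} vs &{done,ok}  ✓ same labels
                  • done:
                    Y vs Y  ✓
                  • ok:
                    Y vs Y  ✓
          • err:
            !Str vs ?Str  ✓
              &{ok,retry,stop} vs +{ok,retry,stop}  ✓ same labels
                • ok:
                  !Str vs ?Str  ✓
                    Y vs Y  ✓
                • retry:
                  !Bool vs ?Bool  ✓
                    Y vs Y  ✓
                • stop:
                  ?Bool vs !Bool  ✓
                    Y vs Y  ✓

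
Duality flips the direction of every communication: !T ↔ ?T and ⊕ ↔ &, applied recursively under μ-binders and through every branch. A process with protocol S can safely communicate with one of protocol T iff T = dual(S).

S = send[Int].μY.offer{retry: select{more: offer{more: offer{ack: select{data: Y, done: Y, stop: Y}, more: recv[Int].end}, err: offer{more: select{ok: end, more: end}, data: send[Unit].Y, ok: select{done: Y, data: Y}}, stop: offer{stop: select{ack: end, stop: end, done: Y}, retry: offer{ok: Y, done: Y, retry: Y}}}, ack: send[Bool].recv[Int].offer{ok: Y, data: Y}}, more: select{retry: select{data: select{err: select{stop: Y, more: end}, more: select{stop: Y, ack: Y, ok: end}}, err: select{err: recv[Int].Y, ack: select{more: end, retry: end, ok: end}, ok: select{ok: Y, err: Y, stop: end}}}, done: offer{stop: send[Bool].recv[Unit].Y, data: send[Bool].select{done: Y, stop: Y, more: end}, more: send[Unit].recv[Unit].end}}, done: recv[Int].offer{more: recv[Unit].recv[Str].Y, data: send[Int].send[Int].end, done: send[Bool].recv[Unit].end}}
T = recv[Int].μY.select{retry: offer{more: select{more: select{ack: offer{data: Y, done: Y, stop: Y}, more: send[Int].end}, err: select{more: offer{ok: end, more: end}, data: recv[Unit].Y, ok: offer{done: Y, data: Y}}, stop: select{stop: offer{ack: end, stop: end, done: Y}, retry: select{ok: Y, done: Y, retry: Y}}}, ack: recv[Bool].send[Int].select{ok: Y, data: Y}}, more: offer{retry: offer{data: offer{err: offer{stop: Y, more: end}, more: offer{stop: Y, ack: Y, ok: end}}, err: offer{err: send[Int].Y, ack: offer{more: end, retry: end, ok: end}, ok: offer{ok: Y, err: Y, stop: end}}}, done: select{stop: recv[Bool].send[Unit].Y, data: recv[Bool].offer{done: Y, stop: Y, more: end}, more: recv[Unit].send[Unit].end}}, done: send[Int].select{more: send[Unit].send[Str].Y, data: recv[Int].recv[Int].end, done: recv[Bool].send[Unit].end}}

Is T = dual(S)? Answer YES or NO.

YES

send[Int] vs recv[Int]  ✓
  μY vs μY  ✓ (μ self-dual)
    offer{retry,more,done} vs select{retry,more,done}  ✓ same labels
      [retry]
        select{more,ack} vs offer{more,ack}  ✓ same labels
          [more]
            offer{more,err,stop} vs select{more,err,stop}  ✓ same labels
              [more]
                offer{ack,more} vs select{ack,more}  ✓ same labels
                  [ack]
                    select{data,done,stop} vs offer{data,done,stop}  ✓ same labels
                      [data]
                        Y vs Y  ✓
                      [done]
                        Y vs Y  ✓
                      [stop]
                        Y vs Y  ✓
                  [more]
                    recv[Int] vs send[Int]  ✓
                      end vs end  ✓
              [err]
                offer{more,data,ok} vs select{more,data,ok}  ✓ same labels
                  [more]
                    select{ok,more} vs offer{ok,more}  ✓ same labels
                      [ok]
                        end vs end  ✓
                      [more]
                        end vs end  ✓
                  [data]
                    send[Unit] vs recv[Unit]  ✓
                      Y vs Y  ✓
                  [ok]
                    select{done,data} vs offer{done,data}  ✓ same labels
                      [done]
                        Y vs Y  ✓
                      [data]
                        Y vs Y  ✓
              [stop]
                offer{stop,retry} vs select{stop,retry}  ✓ same labels
                  [stop]
                    select{ack,stop,done} vs offer{ack,stop,done}  ✓ same labels
                      [ack]
                        end vs end  ✓
                      [stop]
                        end vs end  ✓
                      [done]
                        Y vs Y  ✓
                  [retry]
                    offer{ok,done,retry} vs select{ok,done,retry}  ✓ same labels
                      [ok]
                        Y vs Y  ✓
                      [done]
                        Y vs Y  ✓
                      [retry]
                        Y vs Y  ✓
          [ack]
            send[Bool] vs recv[Bool]  ✓
              recv[Int] vs send[Int]  ✓
                offer{ok,data} vs select{ok,data}  ✓ same labels
                  [ok]
                    Y vs Y  ✓
                  [data]
                    Y vs Y  ✓
      [more]
        select{retry,done} vs offer{retry,done}  ✓ same labels
          [retry]
            select{data,err} vs offer{data,err}  ✓ same labels
              [data]
                select{err,more} vs offer{err,more}  ✓ same labels
                  [err]
                    select{stop,more} vs offer{stop,more}  ✓ same labels
                      [stop]
                        Y vs Y  ✓
                      [more]
                        end vs end  ✓
                  [more]
                    select{stop,ack,ok} vs offer{stop,ack,ok}  ✓ same labels
                      [stop]
                        Y vs Y  ✓
                      [ack]
                        Y vs Y  ✓
                      [ok]
                        end vs end  ✓
              [err]
                select{err,ack,ok} vs offer{err,ack,ok}  ✓ same labels
                  [err]
                    recv[Int] vs send[Int]  ✓
                      Y vs Y  ✓
                  [ack]
                    select{more,retry,ok} vs offer{more,retry,ok}  ✓ same labels
                      [more]
                        end vs end  ✓
                      [retry]
                        end vs end  ✓
                      [ok]
                        end vs end  ✓
                  [ok]
                    select{ok,err,stop} vs offer{ok,err,stop}  ✓ same labels
                      [ok]
                        Y vs Y  ✓
                      [err]
                        Y vs Y  ✓
                      [stop]
                        end vs end  ✓
          [done]
            offer{stop,data,more} vs select{stop,data,more}  ✓ same labels
              [stop]
                send[Bool] vs recv[Bool]  ✓
                  recv[Unit] vs send[Unit]  ✓
                    Y vs Y  ✓
              [data]
                send[Bool] vs recv[Bool]  ✓
                  select{done,stop,more} vs offer{done,stop,more}  ✓ same labels
                    [done]
                      Y vs Y  ✓
                    [stop]
                      Y vs Y  ✓
                    [more]
                      end vs end  ✓
              [more]
                send[Unit] vs recv[Unit]  ✓
                  recv[Unit] vs send[Unit]  ✓
                    end vs end  ✓
      [done]
        recv[Int] vs send[Int]  ✓
          offer{more,data,done} vs select{more,data,done}  ✓ same labels
            [more]
              recv[Unit] vs send[Unit]  ✓
                recv[Str] vs send[Str]  ✓
                  Y vs Y  ✓
            [data]
              send[Int] vs recv[Int]  ✓
                send[Int] vs recv[Int]  ✓
                  end vs end  ✓
            [done]
              send[Bool] vs recv[Bool]  ✓
                recv[Unit] vs send[Unit]  ✓
                  end vs end  ✓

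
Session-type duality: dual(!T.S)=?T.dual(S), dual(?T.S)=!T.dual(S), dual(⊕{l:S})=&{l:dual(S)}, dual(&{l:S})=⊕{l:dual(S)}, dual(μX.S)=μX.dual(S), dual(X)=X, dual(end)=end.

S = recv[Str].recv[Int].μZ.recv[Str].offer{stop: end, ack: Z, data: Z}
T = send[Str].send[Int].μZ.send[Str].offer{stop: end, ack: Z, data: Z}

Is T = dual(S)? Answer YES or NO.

recv[Str] ‖ send[Str]  ok
  recv[Int] ‖ send[Int]  ok
    μZ ‖ μZ  ok (rec unchanged)
      recv[Str] ‖ send[Str]  ok
        offer{stop,ack,data} ‖ offer{stop,ack,data}  ✗ choice polarity not flipped — not dual

NO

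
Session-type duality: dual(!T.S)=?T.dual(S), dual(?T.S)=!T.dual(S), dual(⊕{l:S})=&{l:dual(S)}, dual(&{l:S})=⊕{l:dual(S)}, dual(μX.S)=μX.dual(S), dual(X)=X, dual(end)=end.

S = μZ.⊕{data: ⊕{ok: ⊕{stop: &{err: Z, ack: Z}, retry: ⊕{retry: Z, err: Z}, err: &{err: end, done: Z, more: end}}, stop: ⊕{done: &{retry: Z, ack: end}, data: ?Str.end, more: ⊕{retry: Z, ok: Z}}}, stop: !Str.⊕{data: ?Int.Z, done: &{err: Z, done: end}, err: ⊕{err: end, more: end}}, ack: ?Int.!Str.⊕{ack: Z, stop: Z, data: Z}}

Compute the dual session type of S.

μZ.&{data: &{ok: &{stop: ⊕{err: Z, ack: Z}, retry: &{retry: Z, err: Z}, err: ⊕{err: end, done: Z, more: end}}, stop: &{done: ⊕{retry: Z, ack: end}, data: !Str.end, more: &{retry: Z, ok: Z}}}, stop: ?Str.&{data: !Int.Z, done: ⊕{err: Z, done: end}, err: &{err: end, more: end}}, ack: !Int.?Str.&{ack: Z, stop: Z, data: Z}}

μZ ↦ μZ  (μ self-dual)
  ⊕{data,stop,ack} ↦ &{data,stop,ack}  (⊕→&)
    case data:
      ⊕{ok,stop} ↦ &{ok,stop}  (⊕→&)
        case ok:
          ⊕{stop,retry,err} ↦ &{stop,retry,err}  (⊕→&)
            case stop:
              &{err,ack} ↦ ⊕{err,ack}  (offer→select)
                case err:
                  Z self-dual
                case ack:
                  Z self-dual
            case retry:
              ⊕{retry,err} ↦ &{retry,err}  (⊕→&)
                case retry:
                  Z self-dual
                case err:
                  Z self-dual
            case err:
              &{err,done,more} ↦ ⊕{err,done,more}  (offer→select)
                case err:
                  end self-dual
                case done:
                  Z self-dual
                case more:
                  end self-dual
        case stop:
          ⊕{done,data,more} ↦ &{done,data,more}  (⊕→&)
            case done:
              &{retry,ack} ↦ ⊕{retry,ack}  (offer→select)
                case retry:
                  Z self-dual
                case ack:
                  end self-dual
            case data:
              ?Str ↦ !Str
                end self-dual
            case more:
              ⊕{retry,ok} ↦ &{retry,ok}  (⊕→&)
                case retry:
                  Z self-dual
                case ok:
                  Z self-dual
    case stop:
      !Str ↦ ?Str
        ⊕{data,done,err} ↦ &{data,done,err}  (⊕→&)
          case data:
            ?Int ↦ !Int
              Z self-dual
          case done:
            &{err,done} ↦ ⊕{err,done}  (offer→select)
              case err:
                Z self-dual
              case done:
                end self-dual
          case err:
            ⊕{err,more} ↦ &{err,more}  (⊕→&)
              case err:
                end self-dual
              case more:
                end self-dual
    case ack:
      ?Int ↦ !Int
        !Str ↦ ?Str
          ⊕{ack,stop,data} ↦ &{ack,stop,data}  (⊕→&)
            case ack:
              Z self-dual
            case stop:
              Z self-dual
            case data:
              Z self-dual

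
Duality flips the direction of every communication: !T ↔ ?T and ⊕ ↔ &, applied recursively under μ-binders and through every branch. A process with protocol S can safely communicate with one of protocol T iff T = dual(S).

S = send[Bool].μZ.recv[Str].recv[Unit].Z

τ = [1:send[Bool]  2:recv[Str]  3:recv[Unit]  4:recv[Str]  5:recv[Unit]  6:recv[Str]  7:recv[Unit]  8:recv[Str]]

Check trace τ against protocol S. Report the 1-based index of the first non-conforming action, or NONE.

NONE

@1 send[Bool]  ✓  cont: μZ.…
@2 recv[Str]  ✓  cont: recv[Unit].μZ.…
@3 recv[Unit]  ✓  cont: μZ.…
@4 recv[Str]  ✓  cont: recv[Unit].μZ.…
@5 recv[Unit]  ✓  cont: μZ.…
@6 recv[Str]  ✓  cont: recv[Unit].μZ.…
@7 recv[Unit]  ✓  cont: μZ.…
@8 recv[Str]  ✓  cont: recv[Unit].μZ.…
τ conforms to S (length 8)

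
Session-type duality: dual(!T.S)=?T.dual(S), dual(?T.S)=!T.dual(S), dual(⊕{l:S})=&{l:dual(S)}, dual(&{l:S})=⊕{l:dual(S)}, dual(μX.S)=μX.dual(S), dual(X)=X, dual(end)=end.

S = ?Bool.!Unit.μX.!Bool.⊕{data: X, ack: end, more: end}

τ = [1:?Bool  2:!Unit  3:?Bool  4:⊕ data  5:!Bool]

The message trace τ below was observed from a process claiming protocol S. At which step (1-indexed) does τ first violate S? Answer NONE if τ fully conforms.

3

[1] ?Bool  ok  cont: !Unit.μX.…
[2] !Unit  ok  cont: μX.…
[3] got ?Bool, protocol expects !Bool  ✗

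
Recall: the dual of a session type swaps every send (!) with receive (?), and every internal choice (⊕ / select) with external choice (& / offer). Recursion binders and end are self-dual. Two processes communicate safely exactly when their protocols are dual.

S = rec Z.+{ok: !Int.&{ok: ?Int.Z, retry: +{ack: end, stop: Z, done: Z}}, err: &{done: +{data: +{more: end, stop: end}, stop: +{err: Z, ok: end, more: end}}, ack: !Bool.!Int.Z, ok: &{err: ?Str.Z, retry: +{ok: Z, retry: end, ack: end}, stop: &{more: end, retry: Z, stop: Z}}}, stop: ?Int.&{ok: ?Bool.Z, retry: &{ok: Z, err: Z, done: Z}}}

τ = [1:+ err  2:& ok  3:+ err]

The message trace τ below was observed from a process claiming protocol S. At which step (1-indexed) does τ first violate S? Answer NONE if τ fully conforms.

3

step 1: + err  match  state: &{done: +{data: +{more: end, stop: end}, stop: +{err: rec Z.…, ok: end, more: end}}, ack: !Bool.!Int.rec Z.…, ok: &{err: ?Str.rec Z.…, retry: +{ok: rec Z.…, retry: end, ack: end}, stop: &{more: end, retry: rec Z.…, stop: rec Z.…}}}
step 2: & ok  match  state: &{err: ?Str.rec Z.…, retry: +{ok: rec Z.…, retry: end, ack: end}, stop: &{more: end, retry: rec Z.…, stop: rec Z.…}}
step 3: got + err, protocol expects & err or & retry or & stop  ✗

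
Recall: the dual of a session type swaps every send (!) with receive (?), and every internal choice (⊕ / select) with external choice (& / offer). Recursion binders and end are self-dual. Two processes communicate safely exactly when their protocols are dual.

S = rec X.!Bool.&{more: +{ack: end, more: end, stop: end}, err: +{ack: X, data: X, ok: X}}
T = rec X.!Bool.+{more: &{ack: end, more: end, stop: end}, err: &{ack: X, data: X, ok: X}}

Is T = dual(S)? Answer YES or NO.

rec X | rec X  ok (μ self-dual)
  !Bool | !Bool  ✗ same direction on both sides — not dual

NO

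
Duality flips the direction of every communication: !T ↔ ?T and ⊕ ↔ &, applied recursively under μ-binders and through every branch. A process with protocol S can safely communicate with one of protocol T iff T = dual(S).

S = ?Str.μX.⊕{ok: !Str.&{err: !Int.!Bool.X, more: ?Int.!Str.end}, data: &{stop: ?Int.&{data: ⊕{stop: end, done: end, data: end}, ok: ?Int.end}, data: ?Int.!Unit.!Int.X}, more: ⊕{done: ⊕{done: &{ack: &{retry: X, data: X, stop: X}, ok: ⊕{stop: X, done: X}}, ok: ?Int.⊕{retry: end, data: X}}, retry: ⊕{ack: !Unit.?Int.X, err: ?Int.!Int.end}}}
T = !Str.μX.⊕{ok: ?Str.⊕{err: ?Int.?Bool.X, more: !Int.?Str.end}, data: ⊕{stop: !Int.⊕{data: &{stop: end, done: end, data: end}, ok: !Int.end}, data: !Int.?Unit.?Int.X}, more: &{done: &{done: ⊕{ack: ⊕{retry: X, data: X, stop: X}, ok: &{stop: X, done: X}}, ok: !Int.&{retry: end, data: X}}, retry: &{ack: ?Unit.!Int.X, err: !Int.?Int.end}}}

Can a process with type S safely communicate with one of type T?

NO

?Str | !Str  ok
  μX | μX  ok (rec unchanged)
    ⊕{ok,data,more} | ⊕{ok,data,more}  ✗ choice polarity not flipped — not dual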